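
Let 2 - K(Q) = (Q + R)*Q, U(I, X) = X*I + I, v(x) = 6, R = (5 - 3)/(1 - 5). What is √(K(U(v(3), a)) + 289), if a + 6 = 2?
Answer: I*√42 ≈ 6.4807*I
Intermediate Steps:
R = -½ (R = 2/(-4) = 2*(-¼) = -½ ≈ -0.50000)
a = -4 (a = -6 + 2 = -4)
U(I, X) = I + I*X (U(I, X) = I*X + I = I + I*X)
K(Q) = 2 - Q*(-½ + Q) (K(Q) = 2 - (Q - ½)*Q = 2 - (-½ + Q)*Q = 2 - Q*(-½ + Q))
√(K(U(v(3), a)) + 289) = √((2 + (6*(1 - 4))/2 - (6*(1 - 4))²) + 289) = √((2 + (6*(-3))/2 - (6*(-3))²) + 289) = √((2 + (½)*(-18) - 1*(-18)²) + 289) = √((2 - 9 - 1*324) + 289) = √((2 - 9 - 324) + 289) = √(-331 + 289) = √(-42) = I*√42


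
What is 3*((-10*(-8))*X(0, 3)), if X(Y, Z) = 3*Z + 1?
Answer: 2400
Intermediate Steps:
X(Y, Z) = 1 + 3*Z
3*((-10*(-8))*X(0, 3)) = 3*((-10*(-8))*(1 + 3*3)) = 3*(80*(1 + 9)) = 3*(80*10) = 3*800 = 2400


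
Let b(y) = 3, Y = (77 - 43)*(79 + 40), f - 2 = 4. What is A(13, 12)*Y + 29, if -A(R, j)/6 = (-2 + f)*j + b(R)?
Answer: -1238047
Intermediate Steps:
f = 6 (f = 2 + 4 = 6)
Y = 4046 (Y = 34*119 = 4046)
A(R, j) = -18 - 24*j (A(R, j) = -6*((-2 + 6)*j + 3) = -6*(4*j + 3) = -6*(3 + 4*j) = -18 - 24*j)
A(13, 12)*Y + 29 = (-18 - 24*12)*4046 + 29 = (-18 - 288)*4046 + 29 = -306*4046 + 29 = -1238076 + 29 = -1238047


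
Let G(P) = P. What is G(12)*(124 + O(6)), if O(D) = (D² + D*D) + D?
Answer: 2424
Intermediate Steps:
O(D) = D + 2*D² (O(D) = (D² + D²) + D = 2*D² + D = D + 2*D²)
G(12)*(124 + O(6)) = 12*(124 + 6*(1 + 2*6)) = 12*(124 + 6*(1 + 12)) = 12*(124 + 6*13) = 12*(124 + 78) = 12*202 = 2424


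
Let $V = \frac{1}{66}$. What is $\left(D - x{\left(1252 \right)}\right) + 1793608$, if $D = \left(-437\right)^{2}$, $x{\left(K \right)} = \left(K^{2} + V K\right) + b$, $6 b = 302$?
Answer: $\frac{13761122}{33} \approx 4.17 \cdot 10^{5}$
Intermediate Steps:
$b = \frac{151}{3}$ ($b = \frac{1}{6} \cdot 302 = \frac{151}{3} \approx 50.333$)
$V = \frac{1}{66} \approx 0.015152$
$x{\left(K \right)} = \frac{151}{3} + K^{2} + \frac{K}{66}$ ($x{\left(K \right)} = \left(K^{2} + \frac{K}{66}\right) + \frac{151}{3} = \frac{151}{3} + K^{2} + \frac{K}{66}$)
$D = 190969$
$\left(D - x{\left(1252 \right)}\right) + 1793608 = \left(190969 - \left(\frac{151}{3} + 1252^{2} + \frac{1}{66} \cdot 1252\right)\right) + 1793608 = \left(190969 - \left(\frac{151}{3} + 1567504 + \frac{626}{33}\right)\right) + 1793608 = \left(190969 - \frac{51729919}{33}\right) + 1793608 = - \frac{45427942}{33} + 1793608 = \frac{13761122}{33}$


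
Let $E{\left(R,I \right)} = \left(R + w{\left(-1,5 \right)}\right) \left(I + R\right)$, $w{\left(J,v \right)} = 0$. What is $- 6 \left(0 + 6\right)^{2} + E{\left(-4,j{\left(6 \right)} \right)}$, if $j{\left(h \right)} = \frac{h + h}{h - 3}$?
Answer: $-216$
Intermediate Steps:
$j{\left(h \right)} = \frac{2 h}{-3 + h}$
$E{\left(R,I \right)} = R \left(I + R\right)$ ($E{\left(R,I \right)} = \left(R + 0\right) \left(I + R\right) = R \left(I + R\right)$)
$- 6 \left(0 + 6\right)^{2} + E{\left(-4,j{\left(6 \right)} \right)} = - 6 \left(0 + 6\right)^{2} - 4 \left(2 \cdot 6 \frac{1}{-3 + 6} - 4\right) = - 6 \cdot 6^{2} - 4 \left(2 \cdot 6 \cdot \frac{1}{3} - 4\right) = \left(-6\right) 36 - 4 \left(2 \cdot 6 \cdot \frac{1}{3} - 4\right) = -216 - 4 \left(4 - 4\right) = -216 - 0 = -216 + 0 = -216$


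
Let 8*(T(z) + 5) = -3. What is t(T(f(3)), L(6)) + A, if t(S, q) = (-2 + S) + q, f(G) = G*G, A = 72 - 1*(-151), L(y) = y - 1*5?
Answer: 1733/8 ≈ 216.63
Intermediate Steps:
L(y) = -5 + y (L(y) = y - 5 = -5 + y)
A = 223 (A = 72 + 151 = 223)
f(G) = G²
T(z) = -43/8 (T(z) = -5 + (⅛)*(-3) = -5 - 3/8 = -43/8)
t(S, q) = -2 + S + q
t(T(f(3)), L(6)) + A = (-2 - 43/8 + (-5 + 6)) + 223 = (-2 - 43/8 + 1) + 223 = -51/8 + 223 = 1733/8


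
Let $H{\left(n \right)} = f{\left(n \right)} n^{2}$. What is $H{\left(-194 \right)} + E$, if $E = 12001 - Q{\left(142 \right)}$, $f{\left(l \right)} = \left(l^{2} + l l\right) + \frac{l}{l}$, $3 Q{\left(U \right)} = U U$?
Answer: $\frac{8498939723}{3} \approx 2.833 \cdot 10^{9}$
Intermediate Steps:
$Q{\left(U \right)} = \frac{U^{2}}{3}$ ($Q{\left(U \right)} = \frac{U U}{3} = \frac{U^{2}}{3}$)
$f{\left(l \right)} = 1 + 2 l^{2}$ ($f{\left(l \right)} = \left(l^{2} + l^{2}\right) + 1 = 2 l^{2} + 1 = 1 + 2 l^{2}$)
$H{\left(n \right)} = n^{2} \left(1 + 2 n^{2}\right)$ ($H{\left(n \right)} = \left(1 + 2 n^{2}\right) n^{2} = n^{2} \left(1 + 2 n^{2}\right)$)
$E = \frac{15839}{3}$ ($E = 12001 - \frac{142^{2}}{3} = 12001 - \frac{1}{3} \cdot 20164 = 12001 - \frac{20164}{3} = \frac{15839}{3} \approx 5279.7$)
$H{\left(-194 \right)} + E = \left(\left(-194\right)^{2} + 2 \left(-194\right)^{4}\right) + \frac{15839}{3} = \left(37636 + 2 \cdot 1416468496\right) + \frac{15839}{3} = \left(37636 + 2832936992\right) + \frac{15839}{3} = 2832974628 + \frac{15839}{3} = \frac{8498939723}{3}$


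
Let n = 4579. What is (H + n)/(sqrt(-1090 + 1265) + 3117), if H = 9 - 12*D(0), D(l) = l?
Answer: 7150398/4857757 - 11470*sqrt(7)/4857757 ≈ 1.4657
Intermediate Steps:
H = 9 (H = 9 - 12*0 = 9 + 0 = 9)
(H + n)/(sqrt(-1090 + 1265) + 3117) = (9 + 4579)/(sqrt(-1090 + 1265) + 3117) = 4588/(sqrt(175) + 3117) = 4588/(5*sqrt(7) + 3117) = 4588/(3117 + 5*sqrt(7))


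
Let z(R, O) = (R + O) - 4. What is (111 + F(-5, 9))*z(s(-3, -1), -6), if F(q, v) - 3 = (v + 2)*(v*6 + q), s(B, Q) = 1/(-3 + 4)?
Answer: -5877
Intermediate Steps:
s(B, Q) = 1 (s(B, Q) = 1/1 = 1)
z(R, O) = -4 + O + R (z(R, O) = (O + R) - 4 = -4 + O + R)
F(q, v) = 3 + (2 + v)*(q + 6*v) (F(q, v) = 3 + (v + 2)*(v*6 + q) = 3 + (2 + v)*(6*v + q) = 3 + (2 + v)*(q + 6*v))
(111 + F(-5, 9))*z(s(-3, -1), -6) = (111 + (3 + 2*(-5) + 6*9**2 + 12*9 - 5*9))*(-4 - 6 + 1) = (111 + (3 - 10 + 6*81 + 108 - 45))*(-9) = (111 + (3 - 10 + 486 + 108 - 45))*(-9) = (111 + 542)*(-9) = 653*(-9) = -5877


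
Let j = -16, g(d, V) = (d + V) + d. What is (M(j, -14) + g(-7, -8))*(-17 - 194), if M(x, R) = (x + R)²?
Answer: -185258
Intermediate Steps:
g(d, V) = V + 2*d (g(d, V) = (V + d) + d = V + 2*d)
M(x, R) = (R + x)²
(M(j, -14) + g(-7, -8))*(-17 - 194) = ((-14 - 16)² + (-8 + 2*(-7)))*(-17 - 194) = ((-30)² + (-8 - 14))*(-211) = (900 - 22)*(-211) = 878*(-211) = -185258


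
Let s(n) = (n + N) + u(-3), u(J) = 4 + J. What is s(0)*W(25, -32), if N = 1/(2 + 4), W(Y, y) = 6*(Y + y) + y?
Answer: -259/3 ≈ -86.333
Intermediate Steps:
W(Y, y) = 6*Y + 7*y (W(Y, y) = (6*Y + 6*y) + y = 6*Y + 7*y)
N = ⅙ (N = 1/6 = ⅙ ≈ 0.16667)
s(n) = 7/6 + n (s(n) = (n + ⅙) + (4 - 3) = (⅙ + n) + 1 = 7/6 + n)
s(0)*W(25, -32) = (7/6 + 0)*(6*25 + 7*(-32)) = 7*(150 - 224)/6 = (7/6)*(-74) = -259/3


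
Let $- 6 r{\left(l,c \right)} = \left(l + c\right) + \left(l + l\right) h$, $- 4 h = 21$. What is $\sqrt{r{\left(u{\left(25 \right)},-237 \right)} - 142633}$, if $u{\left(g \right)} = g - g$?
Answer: $\frac{i \sqrt{570374}}{2} \approx 377.62 i$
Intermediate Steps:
$u{\left(g \right)} = 0$
$h = - \frac{21}{4}$ ($h = \left(- \frac{1}{4}\right) 21 = - \frac{21}{4} \approx -5.25$)
$r{\left(l,c \right)} = - \frac{c}{6} + \frac{19 l}{12}$ ($r{\left(l,c \right)} = - \frac{\left(l + c\right) + \left(l + l\right) \left(- \frac{21}{4}\right)}{6} = - \frac{\left(c + l\right) + 2 l \left(- \frac{21}{4}\right)}{6} = - \frac{\left(c + l\right) - \frac{21 l}{2}}{6} = - \frac{c - \frac{19 l}{2}}{6} = - \frac{c}{6} + \frac{19 l}{12}$)
$\sqrt{r{\left(u{\left(25 \right)},-237 \right)} - 142633} = \sqrt{\left(\left(- \frac{1}{6}\right) \left(-237\right) + \frac{19}{12} \cdot 0\right) - 142633} = \sqrt{\left(\frac{79}{2} + 0\right) - 142633} = \sqrt{\frac{79}{2} - 142633} = \sqrt{- \frac{285187}{2}} = \frac{i \sqrt{570374}}{2}$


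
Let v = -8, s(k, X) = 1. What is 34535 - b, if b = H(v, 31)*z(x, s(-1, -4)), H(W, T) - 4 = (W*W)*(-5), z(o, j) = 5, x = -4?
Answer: 36115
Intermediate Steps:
H(W, T) = 4 - 5*W² (H(W, T) = 4 + (W*W)*(-5) = 4 + W²*(-5) = 4 - 5*W²)
b = -1580 (b = (4 - 5*(-8)²)*5 = (4 - 5*64)*5 = (4 - 320)*5 = -316*5 = -1580)
34535 - b = 34535 - 1*(-1580) = 34535 + 1580 = 36115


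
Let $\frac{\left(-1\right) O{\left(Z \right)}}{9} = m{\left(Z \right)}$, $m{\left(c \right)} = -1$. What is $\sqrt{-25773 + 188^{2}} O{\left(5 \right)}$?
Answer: $9 \sqrt{9571} \approx 880.48$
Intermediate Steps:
$O{\left(Z \right)} = 9$ ($O{\left(Z \right)} = \left(-9\right) \left(-1\right) = 9$)
$\sqrt{-25773 + 188^{2}} O{\left(5 \right)} = \sqrt{-25773 + 188^{2}} \cdot 9 = \sqrt{-25773 + 35344} \cdot 9 = \sqrt{9571} \cdot 9 = 9 \sqrt{9571}$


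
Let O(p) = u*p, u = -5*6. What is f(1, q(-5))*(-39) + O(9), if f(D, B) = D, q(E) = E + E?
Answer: -309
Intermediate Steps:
u = -30
O(p) = -30*p
q(E) = 2*E
f(1, q(-5))*(-39) + O(9) = 1*(-39) - 30*9 = -39 - 270 = -309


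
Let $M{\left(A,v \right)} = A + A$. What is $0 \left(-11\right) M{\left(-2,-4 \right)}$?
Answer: $0$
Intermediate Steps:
$M{\left(A,v \right)} = 2 A$
$0 \left(-11\right) M{\left(-2,-4 \right)} = 0 \left(-11\right) 2 \left(-2\right) = 0 \left(-4\right) = 0$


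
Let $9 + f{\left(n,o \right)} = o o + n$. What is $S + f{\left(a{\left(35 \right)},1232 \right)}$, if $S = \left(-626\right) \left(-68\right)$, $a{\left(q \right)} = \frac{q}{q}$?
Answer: $1560384$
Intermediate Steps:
$a{\left(q \right)} = 1$
$S = 42568$
$f{\left(n,o \right)} = -9 + n + o^{2}$ ($f{\left(n,o \right)} = -9 + \left(o o + n\right) = -9 + \left(o^{2} + n\right) = -9 + \left(n + o^{2}\right) = -9 + n + o^{2}$)
$S + f{\left(a{\left(35 \right)},1232 \right)} = 42568 + \left(-9 + 1 + 1232^{2}\right) = 42568 + \left(-9 + 1 + 1517824\right) = 42568 + 1517816 = 1560384$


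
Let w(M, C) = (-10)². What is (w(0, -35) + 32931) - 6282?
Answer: 26749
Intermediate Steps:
w(M, C) = 100
(w(0, -35) + 32931) - 6282 = (100 + 32931) - 6282 = 33031 - 6282 = 26749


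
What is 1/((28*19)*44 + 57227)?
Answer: 1/80635 ≈ 1.2402e-5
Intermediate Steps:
1/((28*19)*44 + 57227) = 1/(532*44 + 57227) = 1/(23408 + 57227) = 1/80635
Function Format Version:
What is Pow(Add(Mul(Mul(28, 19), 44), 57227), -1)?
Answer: Rational(1, 80635) ≈ 1.2402e-5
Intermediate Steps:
Pow(Add(Mul(Mul(28, 19), 44), 57227), -1) = Pow(Add(Mul(532, 44), 57227), -1) = Pow(Add(23408, 57227), -1) = Pow(80635, -1) = Rational(1, 80635)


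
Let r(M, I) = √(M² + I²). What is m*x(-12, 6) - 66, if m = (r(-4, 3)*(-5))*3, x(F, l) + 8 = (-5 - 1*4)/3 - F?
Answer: -141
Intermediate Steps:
x(F, l) = -11 - F (x(F, l) = -8 + ((-5 - 1*4)/3 - F) = -8 + ((-5 - 4)*(⅓) - F) = -8 + (-9*⅓ - F) = -8 + (-3 - F) = -11 - F)
r(M, I) = √(I² + M²)
m = -75 (m = (√(3² + (-4)²)*(-5))*3 = (√(9 + 16)*(-5))*3 = (√25*(-5))*3 = (5*(-5))*3 = -25*3 = -75)
m*x(-12, 6) - 66 = -75*(-11 - 1*(-12)) - 66 = -75*(-11 + 12) - 66 = -75*1 - 66 = -75 - 66 = -141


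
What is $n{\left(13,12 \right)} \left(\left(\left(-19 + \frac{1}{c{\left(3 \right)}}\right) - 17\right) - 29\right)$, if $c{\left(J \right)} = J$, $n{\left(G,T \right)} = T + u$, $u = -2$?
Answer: $- \frac{1940}{3} \approx -646.67$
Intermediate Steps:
$n{\left(G,T \right)} = -2 + T$ ($n{\left(G,T \right)} = T - 2 = -2 + T$)
$n{\left(13,12 \right)} \left(\left(\left(-19 + \frac{1}{c{\left(3 \right)}}\right) - 17\right) - 29\right) = \left(-2 + 12\right) \left(\left(\left(-19 + \frac{1}{3}\right) - 17\right) - 29\right) = 10 \left(\left(\left(-19 + \frac{1}{3}\right) - 17\right) - 29\right) = 10 \left(\left(- \frac{56}{3} - 17\right) - 29\right) = 10 \left(- \frac{107}{3} - 29\right) = 10 \left(- \frac{194}{3}\right) = - \frac{1940}{3}$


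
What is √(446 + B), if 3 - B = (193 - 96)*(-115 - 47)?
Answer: √16163 ≈ 127.13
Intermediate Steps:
B = 15717 (B = 3 - (193 - 96)*(-115 - 47) = 3 - 97*(-162) = 3 - 1*(-15714) = 3 + 15714 = 15717)
√(446 + B) = √(446 + 15717) = √16163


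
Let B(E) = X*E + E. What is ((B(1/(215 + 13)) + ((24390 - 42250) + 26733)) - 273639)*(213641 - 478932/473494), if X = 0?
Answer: -3053262083279381567/53978316 ≈ -5.6565e+10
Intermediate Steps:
B(E) = E (B(E) = 0*E + E = 0 + E = E)
((B(1/(215 + 13)) + ((24390 - 42250) + 26733)) - 273639)*(213641 - 478932/473494) = ((1/(215 + 13) + ((24390 - 42250) + 26733)) - 273639)*(213641 - 478932/473494) = ((1/228 + (-17860 + 26733)) - 273639)*(213641 - 478932*1/473494) = ((1/228 + 8873) - 273639)*(213641 - 239466/236747) = (2023045/228 - 273639)*(50578626361/236747) = -60366647/228*50578626361/236747 = -3053262083279381567/53978316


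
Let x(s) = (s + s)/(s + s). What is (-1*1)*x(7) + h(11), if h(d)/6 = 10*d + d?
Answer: 725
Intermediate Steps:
x(s) = 1 (x(s) = (2*s)/((2*s)) = (2*s)*(1/(2*s)) = 1)
h(d) = 66*d (h(d) = 6*(10*d + d) = 6*(11*d) = 66*d)
(-1*1)*x(7) + h(11) = -1*1*1 + 66*11 = -1*1 + 726 = -1 + 726 = 725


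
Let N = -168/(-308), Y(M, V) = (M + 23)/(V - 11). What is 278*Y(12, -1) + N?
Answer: -53479/66 ≈ -810.29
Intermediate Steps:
Y(M, V) = (23 + M)/(-11 + V)
N = 6/11 (N = -168*(-1/308) = 6/11 ≈ 0.54545)
278*Y(12, -1) + N = 278*((23 + 12)/(-11 - 1)) + 6/11 = 278*(35/(-12)) + 6/11 = 278*(-1/12*35) + 6/11 = 278*(-35/12) + 6/11 = -4865/6 + 6/11 = -53479/66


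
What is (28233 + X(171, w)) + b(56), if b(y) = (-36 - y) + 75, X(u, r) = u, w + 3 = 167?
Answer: 28387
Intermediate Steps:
w = 164 (w = -3 + 167 = 164)
b(y) = 39 - y
(28233 + X(171, w)) + b(56) = (28233 + 171) + (39 - 1*56) = 28404 + (39 - 56) = 28404 - 17 = 28387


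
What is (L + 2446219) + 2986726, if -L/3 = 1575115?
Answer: 707600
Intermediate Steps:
L = -4725345 (L = -3*1575115 = -4725345)
(L + 2446219) + 2986726 = (-4725345 + 2446219) + 2986726 = -2279126 + 2986726 = 707600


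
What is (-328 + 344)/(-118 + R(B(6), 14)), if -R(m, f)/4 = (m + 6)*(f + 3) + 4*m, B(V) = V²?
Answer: -8/1775 ≈ -0.0045070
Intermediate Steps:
R(m, f) = -16*m - 4*(3 + f)*(6 + m) (R(m, f) = -4*((m + 6)*(f + 3) + 4*m) = -4*((6 + m)*(3 + f) + 4*m) = -4*((3 + f)*(6 + m) + 4*m) = -4*(4*m + (3 + f)*(6 + m)) = -16*m - 4*(3 + f)*(6 + m))
(-328 + 344)/(-118 + R(B(6), 14)) = (-328 + 344)/(-118 + (-72 - 28*6² - 24*14 - 4*14*6²)) = 16/(-118 + (-72 - 28*36 - 336 - 4*14*36)) = 16/(-118 + (-72 - 1008 - 336 - 2016)) = 16/(-118 - 3432) = 16/(-3550) = 16*(-1/3550) = -8/1775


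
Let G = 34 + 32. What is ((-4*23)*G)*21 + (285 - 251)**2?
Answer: -126356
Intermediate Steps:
G = 66
((-4*23)*G)*21 + (285 - 251)**2 = (-4*23*66)*21 + (285 - 251)**2 = -92*66*21 + 34**2 = -6072*21 + 1156 = -127512 + 1156 = -126356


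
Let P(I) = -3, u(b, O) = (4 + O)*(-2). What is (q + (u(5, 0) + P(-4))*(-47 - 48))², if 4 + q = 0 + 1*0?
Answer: 1083681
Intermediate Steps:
u(b, O) = -8 - 2*O
q = -4 (q = -4 + (0 + 1*0) = -4 + (0 + 0) = -4 + 0 = -4)
(q + (u(5, 0) + P(-4))*(-47 - 48))² = (-4 + ((-8 - 2*0) - 3)*(-47 - 48))² = (-4 + ((-8 + 0) - 3)*(-95))² = (-4 + (-8 - 3)*(-95))² = (-4 - 11*(-95))² = (-4 + 1045)² = 1041² = 1083681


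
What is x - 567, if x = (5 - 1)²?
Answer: -551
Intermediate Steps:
x = 16 (x = 4² = 16)
x - 567 = 16 - 567 = -551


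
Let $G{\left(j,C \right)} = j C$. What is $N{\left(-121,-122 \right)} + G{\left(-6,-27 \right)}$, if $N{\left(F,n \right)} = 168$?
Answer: $330$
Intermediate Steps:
$G{\left(j,C \right)} = C j$
$N{\left(-121,-122 \right)} + G{\left(-6,-27 \right)} = 168 - -162 = 168 + 162 = 330$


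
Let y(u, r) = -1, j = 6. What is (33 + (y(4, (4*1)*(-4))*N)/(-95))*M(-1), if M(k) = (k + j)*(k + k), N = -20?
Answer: -6230/19 ≈ -327.89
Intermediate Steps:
M(k) = 2*k*(6 + k) (M(k) = (k + 6)*(k + k) = (6 + k)*(2*k) = 2*k*(6 + k))
(33 + (y(4, (4*1)*(-4))*N)/(-95))*M(-1) = (33 - 1*(-20)/(-95))*(2*(-1)*(6 - 1)) = (33 + 20*(-1/95))*(2*(-1)*5) = (33 - 4/19)*(-10) = (623/19)*(-10) = -6230/19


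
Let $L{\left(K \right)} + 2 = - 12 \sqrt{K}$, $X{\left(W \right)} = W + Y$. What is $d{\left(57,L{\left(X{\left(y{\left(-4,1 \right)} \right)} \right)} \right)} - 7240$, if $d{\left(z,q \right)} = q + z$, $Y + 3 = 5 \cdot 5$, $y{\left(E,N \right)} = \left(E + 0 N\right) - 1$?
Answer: $-7185 - 12 \sqrt{17} \approx -7234.5$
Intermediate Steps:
$y{\left(E,N \right)} = -1 + E$ ($y{\left(E,N \right)} = \left(E + 0\right) - 1 = E - 1 = -1 + E$)
$Y = 22$ ($Y = -3 + 5 \cdot 5 = -3 + 25 = 22$)
$X{\left(W \right)} = 22 + W$ ($X{\left(W \right)} = W + 22 = 22 + W$)
$L{\left(K \right)} = -2 - 12 \sqrt{K}$
$d{\left(57,L{\left(X{\left(y{\left(-4,1 \right)} \right)} \right)} \right)} - 7240 = \left(\left(-2 - 12 \sqrt{22 - 5}\right) + 57\right) - 7240 = \left(\left(-2 - 12 \sqrt{17}\right) + 57\right) - 7240 = \left(55 - 12 \sqrt{17}\right) - 7240 = -7185 - 12 \sqrt{17}$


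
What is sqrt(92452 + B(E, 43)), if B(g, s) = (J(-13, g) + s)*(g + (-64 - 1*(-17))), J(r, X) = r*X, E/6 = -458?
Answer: I*sqrt(99876313) ≈ 9993.8*I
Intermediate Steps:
E = -2748 (E = 6*(-458) = -2748)
J(r, X) = X*r
B(g, s) = (-47 + g)*(s - 13*g) (B(g, s) = (g*(-13) + s)*(g + (-64 - 1*(-17))) = (-13*g + s)*(g + (-64 + 17)) = (s - 13*g)*(g - 47) = (s - 13*g)*(-47 + g) = (-47 + g)*(s - 13*g))
sqrt(92452 + B(E, 43)) = sqrt(92452 + (-47*43 - 13*(-2748)**2 + 611*(-2748) - 2748*43)) = sqrt(92452 + (-2021 - 13*7551504 - 1679028 - 118164)) = sqrt(92452 + (-2021 - 98169552 - 1679028 - 118164)) = sqrt(92452 - 99968765) = sqrt(-99876313) = I*sqrt(99876313)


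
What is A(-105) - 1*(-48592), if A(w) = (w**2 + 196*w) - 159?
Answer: 38878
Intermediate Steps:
A(w) = -159 + w**2 + 196*w
A(-105) - 1*(-48592) = (-159 + (-105)**2 + 196*(-105)) - 1*(-48592) = (-159 + 11025 - 20580) + 48592 = -9714 + 48592 = 38878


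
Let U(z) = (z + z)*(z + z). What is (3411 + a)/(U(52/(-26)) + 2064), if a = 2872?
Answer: 6283/2080 ≈ 3.0207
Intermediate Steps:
U(z) = 4*z² (U(z) = (2*z)*(2*z) = 4*z²)
(3411 + a)/(U(52/(-26)) + 2064) = (3411 + 2872)/(4*(52/(-26))² + 2064) = 6283/(4*(52*(-1/26))² + 2064) = 6283/(4*(-2)² + 2064) = 6283/(4*4 + 2064) = 6283/(16 + 2064) = 6283/2080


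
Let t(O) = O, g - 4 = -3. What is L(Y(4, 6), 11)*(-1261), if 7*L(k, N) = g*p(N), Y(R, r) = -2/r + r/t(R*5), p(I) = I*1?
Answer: -13871/7 ≈ -1981.6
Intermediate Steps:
g = 1 (g = 4 - 3 = 1)
p(I) = I
Y(R, r) = -2/r + r/(5*R) (Y(R, r) = -2/r + r/((R*5)) = -2/r + r/((5*R)) = -2/r + r*(1/(5*R)) = -2/r + r/(5*R))
L(k, N) = N/7 (L(k, N) = (1*N)/7 = N/7)
L(Y(4, 6), 11)*(-1261) = ((⅐)*11)*(-1261) = (11/7)*(-1261) = -13871/7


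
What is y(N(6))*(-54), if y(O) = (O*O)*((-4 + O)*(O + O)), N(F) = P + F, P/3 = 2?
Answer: -1492992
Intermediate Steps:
P = 6 (P = 3*2 = 6)
N(F) = 6 + F
y(O) = 2*O**3*(-4 + O) (y(O) = O**2*((-4 + O)*(2*O)) = O**2*(2*O*(-4 + O)) = 2*O**3*(-4 + O))
y(N(6))*(-54) = (2*(6 + 6)**3*(-4 + (6 + 6)))*(-54) = (2*12**3*(-4 + 12))*(-54) = (2*1728*8)*(-54) = 27648*(-54) = -1492992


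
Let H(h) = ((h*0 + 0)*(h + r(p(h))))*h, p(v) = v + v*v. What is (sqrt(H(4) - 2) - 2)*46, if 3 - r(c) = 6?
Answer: -92 + 46*I*sqrt(2) ≈ -92.0 + 65.054*I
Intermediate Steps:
p(v) = v + v**2
r(c) = -3 (r(c) = 3 - 1*6 = 3 - 6 = -3)
H(h) = 0 (H(h) = ((h*0 + 0)*(h - 3))*h = ((0 + 0)*(-3 + h))*h = (0*(-3 + h))*h = 0*h = 0)
(sqrt(H(4) - 2) - 2)*46 = (sqrt(0 - 2) - 2)*46 = (sqrt(-2) - 2)*46 = (I*sqrt(2) - 2)*46 = (-2 + I*sqrt(2))*46 = -92 + 46*I*sqrt(2)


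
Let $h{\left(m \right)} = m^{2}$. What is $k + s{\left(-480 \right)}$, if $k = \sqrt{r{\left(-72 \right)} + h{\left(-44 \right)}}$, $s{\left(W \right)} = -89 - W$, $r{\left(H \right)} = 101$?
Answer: $391 + \sqrt{2037} \approx 436.13$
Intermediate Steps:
$k = \sqrt{2037}$ ($k = \sqrt{101 + \left(-44\right)^{2}} = \sqrt{101 + 1936} = \sqrt{2037} \approx 45.133$)
$k + s{\left(-480 \right)} = \sqrt{2037} - -391 = \sqrt{2037} + \left(-89 + 480\right) = \sqrt{2037} + 391 = 391 + \sqrt{2037}$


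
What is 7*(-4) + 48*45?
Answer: 2132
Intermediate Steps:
7*(-4) + 48*45 = -28 + 2160 = 2132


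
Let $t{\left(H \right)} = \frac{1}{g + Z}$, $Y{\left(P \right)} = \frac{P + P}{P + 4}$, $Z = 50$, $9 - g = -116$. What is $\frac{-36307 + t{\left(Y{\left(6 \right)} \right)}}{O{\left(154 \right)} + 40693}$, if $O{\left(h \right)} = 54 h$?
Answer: $- \frac{6353724}{8576575} \approx -0.74082$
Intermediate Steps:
$g = 125$ ($g = 9 - -116 = 9 + 116 = 125$)
$Y{\left(P \right)} = \frac{2 P}{4 + P}$
$t{\left(H \right)} = \frac{1}{175}$ ($t{\left(H \right)} = \frac{1}{125 + 50} = \frac{1}{175}$)
$\frac{-36307 + t{\left(Y{\left(6 \right)} \right)}}{O{\left(154 \right)} + 40693} = \frac{-36307 + \frac{1}{175}}{54 \cdot 154 + 40693} = - \frac{6353724}{175 \left(8316 + 40693\right)} = - \frac{6353724}{175 \cdot 49009} = \left(- \frac{6353724}{175}\right) \frac{1}{49009} = - \frac{6353724}{8576575}$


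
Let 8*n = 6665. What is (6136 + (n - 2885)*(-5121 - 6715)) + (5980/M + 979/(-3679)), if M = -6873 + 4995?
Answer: 167838227292335/6909162 ≈ 2.4292e+7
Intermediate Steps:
n = 6665/8 (n = (⅛)*6665 = 6665/8 ≈ 833.13)
M = -1878
(6136 + (n - 2885)*(-5121 - 6715)) + (5980/M + 979/(-3679)) = (6136 + (6665/8 - 2885)*(-5121 - 6715)) + (5980/(-1878) + 979/(-3679)) = (6136 - 16415/8*(-11836)) + (5980*(-1/1878) + 979*(-1/3679)) = (6136 + 48571985/2) + (-2990/939 - 979/3679) = 48584257/2 - 11919491/3454581 = 167838227292335/6909162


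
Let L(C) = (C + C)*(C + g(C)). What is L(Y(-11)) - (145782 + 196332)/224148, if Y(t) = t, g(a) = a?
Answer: 18024253/37358 ≈ 482.47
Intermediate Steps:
L(C) = 4*C**2 (L(C) = (C + C)*(C + C) = (2*C)*(2*C) = 4*C**2)
L(Y(-11)) - (145782 + 196332)/224148 = 4*(-11)**2 - (145782 + 196332)/224148 = 4*121 - 342114/224148 = 484 - 1*57019/37358 = 484 - 57019/37358 = 18024253/37358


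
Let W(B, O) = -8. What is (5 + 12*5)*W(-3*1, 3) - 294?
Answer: -814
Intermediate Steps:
(5 + 12*5)*W(-3*1, 3) - 294 = (5 + 12*5)*(-8) - 294 = (5 + 60)*(-8) - 294 = 65*(-8) - 294 = -520 - 294 = -814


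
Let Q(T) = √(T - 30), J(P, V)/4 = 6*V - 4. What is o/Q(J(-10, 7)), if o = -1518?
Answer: -759*√122/61 ≈ -137.43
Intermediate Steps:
J(P, V) = -16 + 24*V (J(P, V) = 4*(6*V - 4) = 4*(-4 + 6*V) = -16 + 24*V)
Q(T) = √(-30 + T)
o/Q(J(-10, 7)) = -1518/√(-30 + (-16 + 24*7)) = -1518/√(-30 + (-16 + 168)) = -1518/√(-30 + 152) = -1518*√122/122 = -759*√122/61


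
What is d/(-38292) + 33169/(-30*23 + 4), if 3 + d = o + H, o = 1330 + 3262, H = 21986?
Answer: -644168899/13134156 ≈ -49.045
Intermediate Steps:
o = 4592
d = 26575 (d = -3 + (4592 + 21986) = -3 + 26578 = 26575)
d/(-38292) + 33169/(-30*23 + 4) = 26575/(-38292) + 33169/(-30*23 + 4) = 26575*(-1/38292) + 33169/(-690 + 4) = -26575/38292 + 33169/(-686) = -26575/38292 + 33169*(-1/686) = -26575/38292 - 33169/686 = -644168899/13134156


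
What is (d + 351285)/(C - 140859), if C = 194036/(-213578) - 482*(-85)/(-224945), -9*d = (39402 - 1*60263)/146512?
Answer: -2225400550281492047261/892352674025036251056 ≈ -2.4939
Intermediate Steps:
d = 20861/1318608 (d = -(39402 - 1*60263)/(9*146512) = -(39402 - 60263)/(9*146512) = -(-20861)/(9*146512) = -1/9*(-20861/146512) = 20861/1318608 ≈ 0.015820)
C = -5239771868/4804330321 (C = 194036*(-1/213578) + 40970*(-1/224945) = -97018/106789 - 8194/44989 = -5239771868/4804330321 ≈ -1.0906)
(d + 351285)/(C - 140859) = (20861/1318608 + 351285)/(-5239771868/4804330321 - 140859) = 463207232141/(1318608*(-676738404457607/4804330321)) = (463207232141/1318608)*(-4804330321/676738404457607) = -2225400550281492047261/892352674025036251056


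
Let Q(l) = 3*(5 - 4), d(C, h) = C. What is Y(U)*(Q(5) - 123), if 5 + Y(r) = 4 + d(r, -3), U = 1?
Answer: 0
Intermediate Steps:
Y(r) = -1 + r (Y(r) = -5 + (4 + r) = -1 + r)
Q(l) = 3 (Q(l) = 3*1 = 3)
Y(U)*(Q(5) - 123) = (-1 + 1)*(3 - 123) = 0*(-120) = 0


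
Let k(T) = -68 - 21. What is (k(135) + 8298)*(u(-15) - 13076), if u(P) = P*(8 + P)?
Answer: -106478939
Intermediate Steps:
k(T) = -89
(k(135) + 8298)*(u(-15) - 13076) = (-89 + 8298)*(-15*(8 - 15) - 13076) = 8209*(-15*(-7) - 13076) = 8209*(105 - 13076) = 8209*(-12971) = -106478939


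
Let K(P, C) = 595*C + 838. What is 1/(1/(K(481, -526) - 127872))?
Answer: -440004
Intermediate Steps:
K(P, C) = 838 + 595*C
1/(1/(K(481, -526) - 127872)) = 1/(1/((838 + 595*(-526)) - 127872)) = 1/(1/((838 - 312970) - 127872)) = 1/(1/(-312132 - 127872)) = 1/(1/(-440004)) = 1/(-1/440004) = -440004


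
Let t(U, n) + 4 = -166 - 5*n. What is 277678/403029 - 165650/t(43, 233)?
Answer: 4475496932/35869581 ≈ 124.77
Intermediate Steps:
t(U, n) = -170 - 5*n (t(U, n) = -4 + (-166 - 5*n) = -170 - 5*n)
277678/403029 - 165650/t(43, 233) = 277678/403029 - 165650/(-170 - 5*233) = 277678*(1/403029) - 165650/(-170 - 1165) = 277678/403029 - 165650/(-1335) = 277678/403029 - 165650*(-1/1335) = 277678/403029 + 33130/267 = 4475496932/35869581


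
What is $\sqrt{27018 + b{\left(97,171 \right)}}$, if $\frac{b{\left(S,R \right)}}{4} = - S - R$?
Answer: $\sqrt{25946} \approx 161.08$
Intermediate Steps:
$b{\left(S,R \right)} = - 4 R - 4 S$ ($b{\left(S,R \right)} = 4 \left(- S - R\right) = 4 \left(- R - S\right) = - 4 R - 4 S$)
$\sqrt{27018 + b{\left(97,171 \right)}} = \sqrt{27018 - 1072} = \sqrt{25946}$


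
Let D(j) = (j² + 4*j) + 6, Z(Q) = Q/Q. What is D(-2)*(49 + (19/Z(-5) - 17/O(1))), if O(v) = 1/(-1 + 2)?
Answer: 102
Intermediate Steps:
Z(Q) = 1
O(v) = 1 (O(v) = 1/1 = 1)
D(j) = 6 + j² + 4*j
D(-2)*(49 + (19/Z(-5) - 17/O(1))) = (6 + (-2)² + 4*(-2))*(49 + (19/1 - 17/1)) = (6 + 4 - 8)*(49 + (19*1 - 17*1)) = 2*(49 + (19 - 17)) = 2*(49 + 2) = 2*51 = 102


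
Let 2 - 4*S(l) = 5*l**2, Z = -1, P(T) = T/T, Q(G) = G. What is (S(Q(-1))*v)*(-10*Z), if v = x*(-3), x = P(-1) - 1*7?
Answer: -135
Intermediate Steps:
P(T) = 1
x = -6 (x = 1 - 1*7 = 1 - 7 = -6)
v = 18 (v = -6*(-3) = 18)
S(l) = 1/2 - 5*l**2/4
(S(Q(-1))*v)*(-10*Z) = ((1/2 - 5/4*(-1)**2)*18)*(-10*(-1)) = ((1/2 - 5/4*1)*18)*10 = ((1/2 - 5/4)*18)*10 = -3/4*18*10 = -27/2*10 = -135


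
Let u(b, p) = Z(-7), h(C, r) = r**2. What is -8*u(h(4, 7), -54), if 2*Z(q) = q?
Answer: 28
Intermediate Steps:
Z(q) = q/2
u(b, p) = -7/2 (u(b, p) = (1/2)*(-7) = -7/2)
-8*u(h(4, 7), -54) = -8*(-7/2) = 28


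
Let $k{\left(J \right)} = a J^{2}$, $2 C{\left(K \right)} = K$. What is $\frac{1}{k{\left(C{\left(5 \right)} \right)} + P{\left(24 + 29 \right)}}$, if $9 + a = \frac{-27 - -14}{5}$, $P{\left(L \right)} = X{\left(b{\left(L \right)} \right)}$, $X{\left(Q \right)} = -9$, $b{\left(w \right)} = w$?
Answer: $- \frac{2}{163} \approx -0.01227$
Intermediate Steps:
$P{\left(L \right)} = -9$
$a = - \frac{58}{5}$ ($a = -9 + \frac{-27 - -14}{5} = -9 + \left(-27 + 14\right) \frac{1}{5} = -9 - \frac{13}{5} = - \frac{58}{5} \approx -11.6$)
$C{\left(K \right)} = \frac{K}{2}$
$k{\left(J \right)} = - \frac{58 J^{2}}{5}$
$\frac{1}{k{\left(C{\left(5 \right)} \right)} + P{\left(24 + 29 \right)}} = \frac{1}{- \frac{58 \left(\frac{1}{2} \cdot 5\right)^{2}}{5} - 9} = \frac{1}{- \frac{58 \left(\frac{5}{2}\right)^{2}}{5} - 9} = \frac{1}{\left(- \frac{58}{5}\right) \frac{25}{4} - 9} = \frac{1}{- \frac{145}{2} - 9} = \frac{1}{- \frac{163}{2}} = - \frac{2}{163}$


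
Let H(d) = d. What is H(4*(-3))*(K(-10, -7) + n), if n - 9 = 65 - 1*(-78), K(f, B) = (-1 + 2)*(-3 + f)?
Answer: -1668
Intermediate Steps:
K(f, B) = -3 + f (K(f, B) = 1*(-3 + f) = -3 + f)
n = 152 (n = 9 + (65 - 1*(-78)) = 9 + (65 + 78) = 9 + 143 = 152)
H(4*(-3))*(K(-10, -7) + n) = (4*(-3))*((-3 - 10) + 152) = -12*(-13 + 152) = -12*139 = -1668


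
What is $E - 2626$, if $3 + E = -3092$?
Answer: $-5721$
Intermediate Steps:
$E = -3095$ ($E = -3 - 3092 = -3095$)
$E - 2626 = -3095 - 2626 = -5721$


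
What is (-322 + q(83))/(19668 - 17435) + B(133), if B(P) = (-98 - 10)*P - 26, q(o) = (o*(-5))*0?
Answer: -4590456/319 ≈ -14390.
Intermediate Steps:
q(o) = 0 (q(o) = -5*o*0 = 0)
B(P) = -26 - 108*P (B(P) = -108*P - 26 = -26 - 108*P)
(-322 + q(83))/(19668 - 17435) + B(133) = (-322 + 0)/(19668 - 17435) + (-26 - 108*133) = -322/2233 + (-26 - 14364) = -322*1/2233 - 14390 = -46/319 - 14390 = -4590456/319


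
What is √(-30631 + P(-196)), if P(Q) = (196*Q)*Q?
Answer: √7498905 ≈ 2738.4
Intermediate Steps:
P(Q) = 196*Q²
√(-30631 + P(-196)) = √(-30631 + 196*(-196)²) = √(-30631 + 196*38416) = √(-30631 + 7529536) = √7498905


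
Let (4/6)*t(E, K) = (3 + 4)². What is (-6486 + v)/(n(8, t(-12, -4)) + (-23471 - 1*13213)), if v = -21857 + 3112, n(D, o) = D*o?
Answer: 25231/36096 ≈ 0.69900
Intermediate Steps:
t(E, K) = 147/2 (t(E, K) = 3*(3 + 4)²/2 = (3/2)*7² = (3/2)*49 = 147/2)
v = -18745
(-6486 + v)/(n(8, t(-12, -4)) + (-23471 - 1*13213)) = (-6486 - 18745)/(8*(147/2) + (-23471 - 1*13213)) = -25231/(588 + (-23471 - 13213)) = -25231/(588 - 36684) = -25231/(-36096) = -25231*(-1/36096) = 25231/36096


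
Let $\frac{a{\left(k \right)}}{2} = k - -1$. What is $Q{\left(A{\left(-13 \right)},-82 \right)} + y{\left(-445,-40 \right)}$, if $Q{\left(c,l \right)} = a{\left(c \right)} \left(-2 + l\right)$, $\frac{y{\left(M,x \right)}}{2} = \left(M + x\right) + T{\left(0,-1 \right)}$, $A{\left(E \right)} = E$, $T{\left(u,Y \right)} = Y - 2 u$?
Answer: $1044$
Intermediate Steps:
$a{\left(k \right)} = 2 + 2 k$ ($a{\left(k \right)} = 2 \left(k - -1\right) = 2 \left(k + 1\right) = 2 \left(1 + k\right) = 2 + 2 k$)
$y{\left(M,x \right)} = -2 + 2 M + 2 x$ ($y{\left(M,x \right)} = 2 \left(\left(M + x\right) - 1\right) = 2 \left(-1 + M + x\right) = -2 + 2 M + 2 x$)
$Q{\left(c,l \right)} = \left(-2 + l\right) \left(2 + 2 c\right)$ ($Q{\left(c,l \right)} = \left(2 + 2 c\right) \left(-2 + l\right) = \left(-2 + l\right) \left(2 + 2 c\right)$)
$Q{\left(A{\left(-13 \right)},-82 \right)} + y{\left(-445,-40 \right)} = 2 \left(1 - 13\right) \left(-2 - 82\right) + \left(-2 + 2 \left(-445\right) + 2 \left(-40\right)\right) = 2 \left(-12\right) \left(-84\right) - 972 = 2016 - 972 = 1044$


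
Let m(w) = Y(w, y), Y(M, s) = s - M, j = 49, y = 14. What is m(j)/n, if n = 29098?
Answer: -35/29098 ≈ -0.0012028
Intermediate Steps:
m(w) = 14 - w
m(j)/n = (14 - 1*49)/29098 = (14 - 49)*(1/29098) = -35*1/29098 = -35/29098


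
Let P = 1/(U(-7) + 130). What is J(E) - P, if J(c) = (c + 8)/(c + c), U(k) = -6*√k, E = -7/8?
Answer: -244871/60032 - 3*I*√7/8576 ≈ -4.079 - 0.00092552*I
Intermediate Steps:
E = -7/8 (E = -7*⅛ = -7/8 ≈ -0.87500)
J(c) = (8 + c)/(2*c) (J(c) = (8 + c)/((2*c)) = (8 + c)*(1/(2*c)) = (8 + c)/(2*c))
P = 1/(130 - 6*I*√7) (P = 1/(-6*I*√7 + 130) = 1/(130 - 6*I*√7) ≈ 0.0075793 + 0.00092552*I)
J(E) - P = (8 - 7/8)/(2*(-7/8)) - (65/8576 + 3*I*√7/8576) = (½)*(-8/7)*(57/8) + (-65/8576 - 3*I*√7/8576) = -57/14 + (-65/8576 - 3*I*√7/8576) = -244871/60032 - 3*I*√7/8576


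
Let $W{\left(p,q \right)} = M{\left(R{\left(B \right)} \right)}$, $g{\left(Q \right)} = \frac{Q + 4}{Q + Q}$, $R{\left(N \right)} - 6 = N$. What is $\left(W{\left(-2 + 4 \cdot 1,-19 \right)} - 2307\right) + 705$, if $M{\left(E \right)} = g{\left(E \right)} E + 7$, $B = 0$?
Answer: $-1590$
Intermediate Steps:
$R{\left(N \right)} = 6 + N$
$g{\left(Q \right)} = \frac{4 + Q}{2 Q}$
$M{\left(E \right)} = 9 + \frac{E}{2}$ ($M{\left(E \right)} = \frac{4 + E}{2 E} E + 7 = \left(2 + \frac{E}{2}\right) + 7 = 9 + \frac{E}{2}$)
$W{\left(p,q \right)} = 12$ ($W{\left(p,q \right)} = 9 + \frac{6 + 0}{2} = 9 + \frac{1}{2} \cdot 6 = 9 + 3 = 12$)
$\left(W{\left(-2 + 4 \cdot 1,-19 \right)} - 2307\right) + 705 = \left(12 - 2307\right) + 705 = -2295 + 705 = -1590$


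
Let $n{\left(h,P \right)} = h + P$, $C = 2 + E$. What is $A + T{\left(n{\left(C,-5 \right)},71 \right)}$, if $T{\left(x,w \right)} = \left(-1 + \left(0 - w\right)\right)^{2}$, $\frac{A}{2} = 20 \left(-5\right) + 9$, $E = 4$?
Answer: $5002$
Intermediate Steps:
$C = 6$ ($C = 2 + 4 = 6$)
$A = -182$ ($A = 2 \left(20 \left(-5\right) + 9\right) = 2 \left(-100 + 9\right) = 2 \left(-91\right) = -182$)
$n{\left(h,P \right)} = P + h$
$T{\left(x,w \right)} = \left(-1 - w\right)^{2}$
$A + T{\left(n{\left(C,-5 \right)},71 \right)} = -182 + \left(1 + 71\right)^{2} = -182 + 72^{2} = -182 + 5184 = 5002$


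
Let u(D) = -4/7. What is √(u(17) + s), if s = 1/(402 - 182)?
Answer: 3*I*√37345/770 ≈ 0.75292*I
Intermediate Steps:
s = 1/220 ≈ 0.0045455
u(D) = -4/7 (u(D) = -4*⅐ = -4/7)
√(u(17) + s) = √(-4/7 + 1/220) = √(-873/1540) = 3*I*√37345/770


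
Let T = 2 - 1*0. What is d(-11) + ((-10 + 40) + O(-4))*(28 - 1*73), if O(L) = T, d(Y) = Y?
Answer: -1451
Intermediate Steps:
T = 2 (T = 2 + 0 = 2)
O(L) = 2
d(-11) + ((-10 + 40) + O(-4))*(28 - 1*73) = -11 + ((-10 + 40) + 2)*(28 - 1*73) = -11 + (30 + 2)*(28 - 73) = -11 + 32*(-45) = -11 - 1440 = -1451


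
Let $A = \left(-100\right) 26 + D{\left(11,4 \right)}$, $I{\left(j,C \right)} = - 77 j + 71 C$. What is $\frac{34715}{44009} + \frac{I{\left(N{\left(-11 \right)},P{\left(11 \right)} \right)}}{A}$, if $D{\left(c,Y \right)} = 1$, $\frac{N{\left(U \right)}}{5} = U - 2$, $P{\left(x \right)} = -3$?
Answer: $- \frac{120666843}{114379391} \approx -1.055$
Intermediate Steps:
$N{\left(U \right)} = -10 + 5 U$ ($N{\left(U \right)} = 5 \left(U - 2\right) = 5 \left(-2 + U\right) = -10 + 5 U$)
$A = -2599$ ($A = \left(-100\right) 26 + 1 = -2600 + 1 = -2599$)
$\frac{34715}{44009} + \frac{I{\left(N{\left(-11 \right)},P{\left(11 \right)} \right)}}{A} = \frac{34715}{44009} + \frac{- 77 \left(-10 + 5 \left(-11\right)\right) + 71 \left(-3\right)}{-2599} = 34715 \cdot \frac{1}{44009} + \left(- 77 \left(-10 - 55\right) - 213\right) \left(- \frac{1}{2599}\right) = \frac{34715}{44009} + \left(\left(-77\right) \left(-65\right) - 213\right) \left(- \frac{1}{2599}\right) = \frac{34715}{44009} + \left(5005 - 213\right) \left(- \frac{1}{2599}\right) = \frac{34715}{44009} + 4792 \left(- \frac{1}{2599}\right) = \frac{34715}{44009} - \frac{4792}{2599} = - \frac{120666843}{114379391}$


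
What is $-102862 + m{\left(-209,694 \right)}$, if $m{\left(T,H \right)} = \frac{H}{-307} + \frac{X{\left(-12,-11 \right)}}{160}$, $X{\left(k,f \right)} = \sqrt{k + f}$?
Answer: $- \frac{31579328}{307} + \frac{i \sqrt{23}}{160} \approx -1.0286 \cdot 10^{5} + 0.029974 i$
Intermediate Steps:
$X{\left(k,f \right)} = \sqrt{f + k}$
$m{\left(T,H \right)} = - \frac{H}{307} + \frac{i \sqrt{23}}{160}$ ($m{\left(T,H \right)} = \frac{H}{-307} + \frac{\sqrt{-11 - 12}}{160} = H \left(- \frac{1}{307}\right) + \sqrt{-23} \cdot \frac{1}{160} = - \frac{H}{307} + i \sqrt{23} \cdot \frac{1}{160} = - \frac{H}{307} + \frac{i \sqrt{23}}{160}$)
$-102862 + m{\left(-209,694 \right)} = -102862 + \left(\left(- \frac{1}{307}\right) 694 + \frac{i \sqrt{23}}{160}\right) = -102862 - \left(\frac{694}{307} - \frac{i \sqrt{23}}{160}\right) = - \frac{31579328}{307} + \frac{i \sqrt{23}}{160}$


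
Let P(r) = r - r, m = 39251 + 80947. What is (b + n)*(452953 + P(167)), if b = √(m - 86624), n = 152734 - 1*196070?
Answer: -19629171208 + 452953*√33574 ≈ -1.9546e+10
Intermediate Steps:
n = -43336 (n = 152734 - 196070 = -43336)
m = 120198
P(r) = 0
b = √33574 (b = √(120198 - 86624) = √33574 ≈ 183.23)
(b + n)*(452953 + P(167)) = (√33574 - 43336)*(452953 + 0) = (-43336 + √33574)*452953 = -19629171208 + 452953*√33574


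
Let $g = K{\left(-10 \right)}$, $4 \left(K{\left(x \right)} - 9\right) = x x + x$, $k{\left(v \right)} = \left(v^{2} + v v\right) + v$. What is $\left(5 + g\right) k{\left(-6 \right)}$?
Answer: $2409$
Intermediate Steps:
$k{\left(v \right)} = v + 2 v^{2}$ ($k{\left(v \right)} = \left(v^{2} + v^{2}\right) + v = 2 v^{2} + v = v + 2 v^{2}$)
$K{\left(x \right)} = 9 + \frac{x}{4} + \frac{x^{2}}{4}$ ($K{\left(x \right)} = 9 + \frac{x x + x}{4} = 9 + \frac{x^{2} + x}{4} = 9 + \frac{x + x^{2}}{4} = 9 + \left(\frac{x}{4} + \frac{x^{2}}{4}\right) = 9 + \frac{x}{4} + \frac{x^{2}}{4}$)
$g = \frac{63}{2}$ ($g = 9 + \frac{1}{4} \left(-10\right) + \frac{\left(-10\right)^{2}}{4} = 9 - \frac{5}{2} + \frac{1}{4} \cdot 100 = 9 - \frac{5}{2} + 25 = \frac{63}{2} \approx 31.5$)
$\left(5 + g\right) k{\left(-6 \right)} = \left(5 + \frac{63}{2}\right) \left(- 6 \left(1 + 2 \left(-6\right)\right)\right) = \frac{73 \left(- 6 \left(1 - 12\right)\right)}{2} = \frac{73 \left(\left(-6\right) \left(-11\right)\right)}{2} = \frac{73}{2} \cdot 66 = 2409$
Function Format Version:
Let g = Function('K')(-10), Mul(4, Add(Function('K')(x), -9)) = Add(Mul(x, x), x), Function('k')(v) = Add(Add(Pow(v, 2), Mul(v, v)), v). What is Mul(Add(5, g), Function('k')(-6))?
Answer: 2409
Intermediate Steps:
Function('k')(v) = Add(v, Mul(2, Pow(v, 2))) (Function('k')(v) = Add(Add(Pow(v, 2), Pow(v, 2)), v) = Add(Mul(2, Pow(v, 2)), v) = Add(v, Mul(2, Pow(v, 2))))
Function('K')(x) = Add(9, Mul(Rational(1, 4), x), Mul(Rational(1, 4), Pow(x, 2))) (Function('K')(x) = Add(9, Mul(Rational(1, 4), Add(Mul(x, x), x))) = Add(9, Mul(Rational(1, 4), Add(Pow(x, 2), x))) = Add(9, Mul(Rational(1, 4), Add(x, Pow(x, 2)))) = Add(9, Add(Mul(Rational(1, 4), x), Mul(Rational(1, 4), Pow(x, 2)))) = Add(9, Mul(Rational(1, 4), x), Mul(Rational(1, 4), Pow(x, 2))))
g = Rational(63, 2) (g = Add(9, Mul(Rational(1, 4), -10), Mul(Rational(1, 4), Pow(-10, 2))) = Add(9, Rational(-5, 2), Mul(Rational(1, 4), 100)) = Add(9, Rational(-5, 2), 25) = Rational(63, 2) ≈ 31.500)
Mul(Add(5, g), Function('k')(-6)) = Mul(Add(5, Rational(63, 2)), Mul(-6, Add(1, Mul(2, -6)))) = Mul(Rational(73, 2), Mul(-6, Add(1, -12))) = Mul(Rational(73, 2), Mul(-6, -11)) = Mul(Rational(73, 2), 66) = 2409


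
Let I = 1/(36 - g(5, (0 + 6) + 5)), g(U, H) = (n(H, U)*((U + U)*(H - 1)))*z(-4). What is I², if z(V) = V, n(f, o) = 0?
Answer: 1/1296 ≈ 0.00077160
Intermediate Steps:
g(U, H) = 0 (g(U, H) = (0*((U + U)*(H - 1)))*(-4) = (0*((2*U)*(-1 + H)))*(-4) = (0*(2*U*(-1 + H)))*(-4) = 0*(-4) = 0)
I = 1/36 (I = 1/(36 - 1*0) = 1/(36 + 0) = 1/36 ≈ 0.027778)
I² = (1/36)² = 1/1296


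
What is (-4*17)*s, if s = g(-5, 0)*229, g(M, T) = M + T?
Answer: 77860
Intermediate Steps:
s = -1145 (s = (-5 + 0)*229 = -5*229 = -1145)
(-4*17)*s = -4*17*(-1145) = -68*(-1145) = 77860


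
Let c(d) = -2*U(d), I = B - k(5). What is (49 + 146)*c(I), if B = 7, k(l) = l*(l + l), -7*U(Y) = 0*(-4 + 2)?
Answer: 0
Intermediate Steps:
U(Y) = 0 (U(Y) = -0*(-4 + 2) = -0*(-2) = -⅐*0 = 0)
k(l) = 2*l² (k(l) = l*(2*l) = 2*l²)
I = -43 (I = 7 - 2*5² = 7 - 2*25 = 7 - 1*50 = 7 - 50 = -43)
c(d) = 0 (c(d) = -2*0 = 0)
(49 + 146)*c(I) = (49 + 146)*0 = 195*0 = 0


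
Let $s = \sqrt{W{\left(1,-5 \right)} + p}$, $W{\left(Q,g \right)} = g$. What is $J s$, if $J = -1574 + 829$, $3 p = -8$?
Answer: $- \frac{745 i \sqrt{69}}{3} \approx - 2062.8 i$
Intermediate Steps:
$p = - \frac{8}{3}$ ($p = \frac{1}{3} \left(-8\right) = - \frac{8}{3} \approx -2.6667$)
$J = -745$
$s = \frac{i \sqrt{69}}{3}$ ($s = \sqrt{-5 - \frac{8}{3}} = \sqrt{- \frac{23}{3}} = \frac{i \sqrt{69}}{3} \approx 2.7689 i$)
$J s = - 745 \frac{i \sqrt{69}}{3} = - \frac{745 i \sqrt{69}}{3}$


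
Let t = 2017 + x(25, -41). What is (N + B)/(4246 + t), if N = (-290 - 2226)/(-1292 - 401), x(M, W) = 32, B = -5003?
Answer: -8467563/10657435 ≈ -0.79452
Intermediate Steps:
t = 2049 (t = 2017 + 32 = 2049)
N = 2516/1693 (N = -2516/(-1693) = -2516*(-1/1693) = 2516/1693 ≈ 1.4861)
(N + B)/(4246 + t) = (2516/1693 - 5003)/(4246 + 2049) = -8467563/1693/6295 = -8467563/1693*1/6295 = -8467563/10657435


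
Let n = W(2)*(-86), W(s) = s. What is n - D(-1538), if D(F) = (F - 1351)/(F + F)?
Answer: -531961/3076 ≈ -172.94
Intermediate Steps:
D(F) = (-1351 + F)/(2*F) (D(F) = (-1351 + F)/((2*F)) = (-1351 + F)*(1/(2*F)) = (-1351 + F)/(2*F))
n = -172 (n = 2*(-86) = -172)
n - D(-1538) = -172 - (-1351 - 1538)/(2*(-1538)) = -172 - (-1)*(-2889)/(2*1538) = -172 - 1*2889/3076 = -172 - 2889/3076 = -531961/3076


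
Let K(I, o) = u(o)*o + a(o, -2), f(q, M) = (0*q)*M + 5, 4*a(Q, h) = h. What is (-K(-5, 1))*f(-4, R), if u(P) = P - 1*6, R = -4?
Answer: 55/2 ≈ 27.500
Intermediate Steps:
a(Q, h) = h/4
f(q, M) = 5 (f(q, M) = 0*M + 5 = 0 + 5 = 5)
u(P) = -6 + P (u(P) = P - 6 = -6 + P)
K(I, o) = -½ + o*(-6 + o) (K(I, o) = (-6 + o)*o + (¼)*(-2) = o*(-6 + o) - ½ = -½ + o*(-6 + o))
(-K(-5, 1))*f(-4, R) = -(-½ + 1*(-6 + 1))*5 = -(-½ + 1*(-5))*5 = -(-½ - 5)*5 = -1*(-11/2)*5 = (11/2)*5 = 55/2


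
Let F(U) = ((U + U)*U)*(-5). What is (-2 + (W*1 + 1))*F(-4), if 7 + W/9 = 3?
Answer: 5920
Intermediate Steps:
W = -36 (W = -63 + 9*3 = -63 + 27 = -36)
F(U) = -10*U**2 (F(U) = ((2*U)*U)*(-5) = (2*U**2)*(-5) = -10*U**2)
(-2 + (W*1 + 1))*F(-4) = (-2 + (-36*1 + 1))*(-10*(-4)**2) = (-2 + (-36 + 1))*(-10*16) = (-2 - 35)*(-160) = -37*(-160) = 5920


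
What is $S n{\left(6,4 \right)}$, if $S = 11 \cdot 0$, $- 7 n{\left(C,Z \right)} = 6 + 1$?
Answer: $0$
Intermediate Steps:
$n{\left(C,Z \right)} = -1$ ($n{\left(C,Z \right)} = - \frac{6 + 1}{7} = \left(- \frac{1}{7}\right) 7 = -1$)
$S = 0$
$S n{\left(6,4 \right)} = 0 \left(-1\right) = 0$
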